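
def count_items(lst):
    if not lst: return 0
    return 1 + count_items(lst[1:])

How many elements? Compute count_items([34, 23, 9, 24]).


count_items([34, 23, 9, 24]) = 1 + count_items([23, 9, 24])
count_items([23, 9, 24]) = 1 + count_items([9, 24])
count_items([9, 24]) = 1 + count_items([24])
count_items([24]) = 1 + count_items([])
count_items([]) = 0  (base case)
Unwinding: 1 + 1 + 1 + 1 + 0 = 4

4


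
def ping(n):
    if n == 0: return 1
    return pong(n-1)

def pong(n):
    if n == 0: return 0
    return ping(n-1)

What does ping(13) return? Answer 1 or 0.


ping(13) = pong(12)
pong(12) = ping(11)
ping(11) = pong(10)
pong(10) = ping(9)
ping(9) = pong(8)
pong(8) = ping(7)
ping(7) = pong(6)
pong(6) = ping(5)
ping(5) = pong(4)
pong(4) = ping(3)
ping(3) = pong(2)
pong(2) = ping(1)
ping(1) = pong(0)
pong(0) = 0  (base case)
Result: 0

0


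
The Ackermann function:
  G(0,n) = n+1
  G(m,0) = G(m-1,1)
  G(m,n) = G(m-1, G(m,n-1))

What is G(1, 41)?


G(1, 41) = G(0, G(1, 40))
  G(1, 40) = G(0, G(1, 39))
    G(1, 39) = G(0, G(1, 38))
      G(1, 38) = G(0, G(1, 37))
        G(1, 37) = G(0, G(1, 36))
          G(1, 36) = G(0, G(1, 35))
          G(1, 35) = G(0, G(1, 34))
          G(1, 34) = G(0, G(1, 33))
          G(1, 33) = G(0, G(1, 32))
          G(1, 32) = G(0, G(1, 31))
          G(1, 31) = G(0, G(1, 30))
          G(1, 30) = G(0, G(1, 29))
          G(1, 29) = G(0, G(1, 28))
          G(1, 28) = G(0, G(1, 27))
          G(1, 27) = G(0, G(1, 26))
          G(1, 26) = G(0, G(1, 25))
          G(1, 25) = G(0, G(1, 24))
          G(1, 24) = G(0, G(1, 23))
          G(1, 23) = G(0, G(1, 22))
          G(1, 22) = G(0, G(1, 21))
          G(1, 21) = G(0, G(1, 20))
          G(1, 20) = G(0, G(1, 19))
          G(1, 19) = G(0, G(1, 18))
          G(1, 18) = G(0, G(1, 17))
          G(1, 17) = G(0, G(1, 16))
... (trace truncated)
Result: G(1, 41) = 43

43


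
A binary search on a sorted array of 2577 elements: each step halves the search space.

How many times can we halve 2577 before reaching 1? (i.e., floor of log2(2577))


2577 / 2 = 1288
1288 / 2 = 644
644 / 2 = 322
322 / 2 = 161
161 / 2 = 80
80 / 2 = 40
40 / 2 = 20
20 / 2 = 10
10 / 2 = 5
5 / 2 = 2
2 / 2 = 1
Reached 1 after 11 halvings

11


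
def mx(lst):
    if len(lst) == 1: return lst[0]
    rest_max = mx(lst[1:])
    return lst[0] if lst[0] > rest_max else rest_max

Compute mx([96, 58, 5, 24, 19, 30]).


mx([96, 58, 5, 24, 19, 30]): compare 96 with mx([58, 5, 24, 19, 30])
mx([58, 5, 24, 19, 30]): compare 58 with mx([5, 24, 19, 30])
mx([5, 24, 19, 30]): compare 5 with mx([24, 19, 30])
mx([24, 19, 30]): compare 24 with mx([19, 30])
mx([19, 30]): compare 19 with mx([30])
mx([30]) = 30  (base case)
Compare 19 with 30 -> 30
Compare 24 with 30 -> 30
Compare 5 with 30 -> 30
Compare 58 with 30 -> 58
Compare 96 with 58 -> 96

96


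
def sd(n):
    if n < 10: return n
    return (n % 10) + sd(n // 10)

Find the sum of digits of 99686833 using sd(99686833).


sd(99686833) = 3 + sd(9968683)
sd(9968683) = 3 + sd(996868)
sd(996868) = 8 + sd(99686)
sd(99686) = 6 + sd(9968)
sd(9968) = 8 + sd(996)
sd(996) = 6 + sd(99)
sd(99) = 9 + sd(9)
sd(9) = 9  (base case)
Total: 3 + 3 + 8 + 6 + 8 + 6 + 9 + 9 = 52

52


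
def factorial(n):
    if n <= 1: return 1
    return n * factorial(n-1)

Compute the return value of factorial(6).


factorial(6)
= 6 * factorial(5)
= 6 * 5 * factorial(4)
= 6 * 5 * 4 * factorial(3)
= 6 * 5 * 4 * 3 * factorial(2)
= 6 * 5 * 4 * 3 * 2 * factorial(1)
= 6 * 5 * 4 * 3 * 2 * 1
= 720

720


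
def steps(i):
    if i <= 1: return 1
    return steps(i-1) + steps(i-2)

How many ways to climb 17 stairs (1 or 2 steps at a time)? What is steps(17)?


Building up from base cases:
steps(0) = 1
steps(1) = 1
steps(2) = steps(1) + steps(0) = 1 + 1 = 2
steps(3) = steps(2) + steps(1) = 2 + 1 = 3
steps(4) = steps(3) + steps(2) = 3 + 2 = 5
steps(5) = steps(4) + steps(3) = 5 + 3 = 8
steps(6) = steps(5) + steps(4) = 8 + 5 = 13
steps(7) = steps(6) + steps(5) = 13 + 8 = 21
steps(8) = steps(7) + steps(6) = 21 + 13 = 34
steps(9) = steps(8) + steps(7) = 34 + 21 = 55
steps(10) = steps(9) + steps(8) = 55 + 34 = 89
steps(11) = steps(10) + steps(9) = 89 + 55 = 144
steps(12) = steps(11) + steps(10) = 144 + 89 = 233
steps(13) = steps(12) + steps(11) = 233 + 144 = 377
steps(14) = steps(13) + steps(12) = 377 + 233 = 610
steps(15) = steps(14) + steps(13) = 610 + 377 = 987
steps(16) = steps(15) + steps(14) = 987 + 610 = 1597
steps(17) = steps(16) + steps(15) = 1597 + 987 = 2584

2584


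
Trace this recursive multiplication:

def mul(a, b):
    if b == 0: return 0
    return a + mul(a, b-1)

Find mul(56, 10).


mul(56, 10) = 56 + mul(56, 9)
mul(56, 9) = 56 + mul(56, 8)
mul(56, 8) = 56 + mul(56, 7)
mul(56, 7) = 56 + mul(56, 6)
mul(56, 6) = 56 + mul(56, 5)
mul(56, 5) = 56 + mul(56, 4)
mul(56, 4) = 56 + mul(56, 3)
mul(56, 3) = 56 + mul(56, 2)
mul(56, 2) = 56 + mul(56, 1)
mul(56, 1) = 56 + mul(56, 0)
mul(56, 0) = 0  (base case)
Total: 56 + 56 + 56 + 56 + 56 + 56 + 56 + 56 + 56 + 56 + 0 = 560

560


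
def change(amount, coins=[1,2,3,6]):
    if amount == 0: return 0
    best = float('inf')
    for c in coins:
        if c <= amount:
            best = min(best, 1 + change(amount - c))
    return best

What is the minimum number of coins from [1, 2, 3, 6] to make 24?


Building up with DP:
change(0) = 0
change(1) = min(1+change(0)=1+0=1) = 1
change(2) = min(1+change(1)=1+1=2, 1+change(0)=1+0=1) = 1
change(3) = min(1+change(2)=1+1=2, 1+change(1)=1+1=2, 1+change(0)=1+0=1) = 1
change(4) = min(1+change(3)=1+1=2, 1+change(2)=1+1=2, 1+change(1)=1+1=2) = 2
change(5) = min(1+change(4)=1+2=3, 1+change(3)=1+1=2, 1+change(2)=1+1=2) = 2
change(6) = min(1+change(5)=1+2=3, 1+change(4)=1+2=3, 1+change(3)=1+1=2, 1+change(0)=1+0=1) = 1
change(7) = min(1+change(6)=1+1=2, 1+change(5)=1+2=3, 1+change(4)=1+2=3, 1+change(1)=1+1=2) = 2
change(8) = min(1+change(7)=1+2=3, 1+change(6)=1+1=2, 1+change(5)=1+2=3, 1+change(2)=1+1=2) = 2
change(9) = min(1+change(8)=1+2=3, 1+change(7)=1+2=3, 1+change(6)=1+1=2, 1+change(3)=1+1=2) = 2
change(10) = min(1+change(9)=1+2=3, 1+change(8)=1+2=3, 1+change(7)=1+2=3, 1+change(4)=1+2=3) = 3
change(11) = min(1+change(10)=1+3=4, 1+change(9)=1+2=3, 1+change(8)=1+2=3, 1+change(5)=1+2=3) = 3
change(12) = min(1+change(11)=1+3=4, 1+change(10)=1+3=4, 1+change(9)=1+2=3, 1+change(6)=1+1=2) = 2
change(13) = min(1+change(12)=1+2=3, 1+change(11)=1+3=4, 1+change(10)=1+3=4, 1+change(7)=1+2=3) = 3
change(14) = min(1+change(13)=1+3=4, 1+change(12)=1+2=3, 1+change(11)=1+3=4, 1+change(8)=1+2=3) = 3
change(15) = min(1+change(14)=1+3=4, 1+change(13)=1+3=4, 1+change(12)=1+2=3, 1+change(9)=1+2=3) = 3
change(16) = min(1+change(15)=1+3=4, 1+change(14)=1+3=4, 1+change(13)=1+3=4, 1+change(10)=1+3=4) = 4
change(17) = min(1+change(16)=1+4=5, 1+change(15)=1+3=4, 1+change(14)=1+3=4, 1+change(11)=1+3=4) = 4
change(18) = min(1+change(17)=1+4=5, 1+change(16)=1+4=5, 1+change(15)=1+3=4, 1+change(12)=1+2=3) = 3
change(19) = min(1+change(18)=1+3=4, 1+change(17)=1+4=5, 1+change(16)=1+4=5, 1+change(13)=1+3=4) = 4
change(20) = min(1+change(19)=1+4=5, 1+change(18)=1+3=4, 1+change(17)=1+4=5, 1+change(14)=1+3=4) = 4
change(21) = min(1+change(20)=1+4=5, 1+change(19)=1+4=5, 1+change(18)=1+3=4, 1+change(15)=1+3=4) = 4
change(22) = min(1+change(21)=1+4=5, 1+change(20)=1+4=5, 1+change(19)=1+4=5, 1+change(16)=1+4=5) = 5
change(23) = min(1+change(22)=1+5=6, 1+change(21)=1+4=5, 1+change(20)=1+4=5, 1+change(17)=1+4=5) = 5
change(24) = min(1+change(23)=1+5=6, 1+change(22)=1+5=6, 1+change(21)=1+4=5, 1+change(18)=1+3=4) = 4

4


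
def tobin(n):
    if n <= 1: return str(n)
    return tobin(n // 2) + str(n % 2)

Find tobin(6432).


tobin(6432) = tobin(3216) + '0'
tobin(3216) = tobin(1608) + '0'
tobin(1608) = tobin(804) + '0'
tobin(804) = tobin(402) + '0'
tobin(402) = tobin(201) + '0'
tobin(201) = tobin(100) + '1'
tobin(100) = tobin(50) + '0'
tobin(50) = tobin(25) + '0'
tobin(25) = tobin(12) + '1'
tobin(12) = tobin(6) + '0'
tobin(6) = tobin(3) + '0'
tobin(3) = tobin(1) + '1'
tobin(1) = '1'  (base case)
Concatenating: '1' + '1' + '0' + '0' + '1' + '0' + '0' + '1' + '0' + '0' + '0' + '0' + '0' = '1100100100000'

1100100100000


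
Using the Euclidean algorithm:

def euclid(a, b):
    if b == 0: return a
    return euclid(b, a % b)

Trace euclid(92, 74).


euclid(92, 74) = euclid(74, 18)
euclid(74, 18) = euclid(18, 2)
euclid(18, 2) = euclid(2, 0)
euclid(2, 0) = 2  (base case)

2


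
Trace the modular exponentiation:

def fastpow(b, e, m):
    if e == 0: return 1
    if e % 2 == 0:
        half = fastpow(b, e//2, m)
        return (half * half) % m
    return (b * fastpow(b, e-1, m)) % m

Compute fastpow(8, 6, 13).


fastpow(8, 6, 13): e is even, compute fastpow(8, 3, 13)
  fastpow(8, 3, 13): e is odd, compute fastpow(8, 2, 13)
    fastpow(8, 2, 13): e is even, compute fastpow(8, 1, 13)
      fastpow(8, 1, 13): e is odd, compute fastpow(8, 0, 13)
        fastpow(8, 0, 13) = 1
      (8 * 1) % 13 = 8
    half=8, (8*8) % 13 = 12
  (8 * 12) % 13 = 5
half=5, (5*5) % 13 = 12

12


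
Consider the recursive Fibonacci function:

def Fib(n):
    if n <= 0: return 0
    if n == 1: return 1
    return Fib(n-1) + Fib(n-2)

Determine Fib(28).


Computing Fib(28) bottom-up:
Fib(0) = 0
Fib(1) = 1
Fib(2) = Fib(1) + Fib(0) = 1 + 0 = 1
Fib(3) = Fib(2) + Fib(1) = 1 + 1 = 2
Fib(4) = Fib(3) + Fib(2) = 2 + 1 = 3
Fib(5) = Fib(4) + Fib(3) = 3 + 2 = 5
Fib(6) = Fib(5) + Fib(4) = 5 + 3 = 8
Fib(7) = Fib(6) + Fib(5) = 8 + 5 = 13
Fib(8) = Fib(7) + Fib(6) = 13 + 8 = 21
Fib(9) = Fib(8) + Fib(7) = 21 + 13 = 34
Fib(10) = Fib(9) + Fib(8) = 34 + 21 = 55
Fib(11) = Fib(10) + Fib(9) = 55 + 34 = 89
Fib(12) = Fib(11) + Fib(10) = 89 + 55 = 144
Fib(13) = Fib(12) + Fib(11) = 144 + 89 = 233
Fib(14) = Fib(13) + Fib(12) = 233 + 144 = 377
Fib(15) = Fib(14) + Fib(13) = 377 + 233 = 610
Fib(16) = Fib(15) + Fib(14) = 610 + 377 = 987
Fib(17) = Fib(16) + Fib(15) = 987 + 610 = 1597
Fib(18) = Fib(17) + Fib(16) = 1597 + 987 = 2584
Fib(19) = Fib(18) + Fib(17) = 2584 + 1597 = 4181
Fib(20) = Fib(19) + Fib(18) = 4181 + 2584 = 6765
Fib(21) = Fib(20) + Fib(19) = 6765 + 4181 = 10946
Fib(22) = Fib(21) + Fib(20) = 10946 + 6765 = 17711
Fib(23) = Fib(22) + Fib(21) = 17711 + 10946 = 28657
Fib(24) = Fib(23) + Fib(22) = 28657 + 17711 = 46368
Fib(25) = Fib(24) + Fib(23) = 46368 + 28657 = 75025
Fib(26) = Fib(25) + Fib(24) = 75025 + 46368 = 121393
Fib(27) = Fib(26) + Fib(25) = 121393 + 75025 = 196418
Fib(28) = Fib(27) + Fib(26) = 196418 + 121393 = 317811

317811


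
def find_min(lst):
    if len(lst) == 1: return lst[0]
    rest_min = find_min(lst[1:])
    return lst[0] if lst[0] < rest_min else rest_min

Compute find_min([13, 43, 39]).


find_min([13, 43, 39]): compare 13 with find_min([43, 39])
find_min([43, 39]): compare 43 with find_min([39])
find_min([39]) = 39  (base case)
Compare 43 with 39 -> 39
Compare 13 with 39 -> 13

13


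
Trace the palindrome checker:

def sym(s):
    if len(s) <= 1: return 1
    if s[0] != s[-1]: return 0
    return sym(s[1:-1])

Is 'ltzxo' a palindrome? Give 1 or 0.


sym('ltzxo'): s[0]='l' != s[-1]='o' -> return 0
Result: 0 (not a palindrome)

0


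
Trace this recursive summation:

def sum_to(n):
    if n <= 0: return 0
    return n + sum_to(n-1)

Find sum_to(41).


sum_to(41)
= 41 + 40 + 39 + 38 + 37 + 36 + 35 + 34 + 33 + 32 + 31 + 30 + 29 + 28 + 27 + 26 + 25 + 24 + 23 + 22 + 21 + 20 + 19 + 18 + 17 + 16 + 15 + 14 + 13 + 12 + 11 + 10 + 9 + 8 + 7 + 6 + 5 + 4 + 3 + 2 + 1 + sum_to(0)
= 41 + 40 + 39 + 38 + 37 + 36 + 35 + 34 + 33 + 32 + 31 + 30 + 29 + 28 + 27 + 26 + 25 + 24 + 23 + 22 + 21 + 20 + 19 + 18 + 17 + 16 + 15 + 14 + 13 + 12 + 11 + 10 + 9 + 8 + 7 + 6 + 5 + 4 + 3 + 2 + 1 + 0
= 861

861


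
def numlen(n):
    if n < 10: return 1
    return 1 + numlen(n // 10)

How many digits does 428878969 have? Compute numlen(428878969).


numlen(428878969) = 1 + numlen(42887896)
numlen(42887896) = 1 + numlen(4288789)
numlen(4288789) = 1 + numlen(428878)
numlen(428878) = 1 + numlen(42887)
numlen(42887) = 1 + numlen(4288)
numlen(4288) = 1 + numlen(428)
numlen(428) = 1 + numlen(42)
numlen(42) = 1 + numlen(4)
numlen(4) = 1  (base case: 4 < 10)
Unwinding: 1 + 1 + 1 + 1 + 1 + 1 + 1 + 1 + 1 = 9

9


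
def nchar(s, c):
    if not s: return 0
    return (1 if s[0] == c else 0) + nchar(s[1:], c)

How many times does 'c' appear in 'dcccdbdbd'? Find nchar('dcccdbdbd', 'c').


s[0]='d' != 'c' -> 0
s[0]='c' == 'c' -> 1
s[0]='c' == 'c' -> 1
s[0]='c' == 'c' -> 1
s[0]='d' != 'c' -> 0
s[0]='b' != 'c' -> 0
s[0]='d' != 'c' -> 0
s[0]='b' != 'c' -> 0
s[0]='d' != 'c' -> 0
Sum: 0 + 1 + 1 + 1 + 0 + 0 + 0 + 0 + 0 = 3

3


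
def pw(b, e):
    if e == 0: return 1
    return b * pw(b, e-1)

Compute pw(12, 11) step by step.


pw(12, 11)
= 12 * pw(12, 10)
= 12 * 12 * pw(12, 9)
= 12 * 12 * 12 * pw(12, 8)
= 12 * 12 * 12 * 12 * pw(12, 7)
= 12 * 12 * 12 * 12 * 12 * pw(12, 6)
= 12 * 12 * 12 * 12 * 12 * 12 * pw(12, 5)
= 12 * 12 * 12 * 12 * 12 * 12 * 12 * pw(12, 4)
= 12 * 12 * 12 * 12 * 12 * 12 * 12 * 12 * pw(12, 3)
= 12 * 12 * 12 * 12 * 12 * 12 * 12 * 12 * 12 * pw(12, 2)
= 12 * 12 * 12 * 12 * 12 * 12 * 12 * 12 * 12 * 12 * pw(12, 1)
= 12 * 12 * 12 * 12 * 12 * 12 * 12 * 12 * 12 * 12 * 12 * pw(12, 0)
= 12 * 12 * 12 * 12 * 12 * 12 * 12 * 12 * 12 * 12 * 12 * 1
= 743008370688

743008370688


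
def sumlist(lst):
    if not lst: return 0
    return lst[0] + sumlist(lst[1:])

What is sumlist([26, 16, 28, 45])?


sumlist([26, 16, 28, 45]) = 26 + sumlist([16, 28, 45])
sumlist([16, 28, 45]) = 16 + sumlist([28, 45])
sumlist([28, 45]) = 28 + sumlist([45])
sumlist([45]) = 45 + sumlist([])
sumlist([]) = 0  (base case)
Total: 26 + 16 + 28 + 45 + 0 = 115

115


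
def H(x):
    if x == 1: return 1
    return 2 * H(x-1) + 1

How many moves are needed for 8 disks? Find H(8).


H(8) = 2 * H(7) + 1
H(7) = 2 * H(6) + 1
H(6) = 2 * H(5) + 1
H(5) = 2 * H(4) + 1
H(4) = 2 * H(3) + 1
H(3) = 2 * H(2) + 1
H(2) = 2 * H(1) + 1
H(1) = 1  (base case)
H(2) = 2 * 1 + 1 = 3
H(3) = 2 * 3 + 1 = 7
H(4) = 2 * 7 + 1 = 15
H(5) = 2 * 15 + 1 = 31
H(6) = 2 * 31 + 1 = 63
H(7) = 2 * 63 + 1 = 127
H(8) = 2 * 127 + 1 = 255

255


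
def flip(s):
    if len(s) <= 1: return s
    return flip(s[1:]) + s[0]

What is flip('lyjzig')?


flip('lyjzig') = flip('yjzig') + 'l'
flip('yjzig') = flip('jzig') + 'y'
flip('jzig') = flip('zig') + 'j'
flip('zig') = flip('ig') + 'z'
flip('ig') = flip('g') + 'i'
flip('g') = 'g'  (base case)
Concatenating: 'g' + 'i' + 'z' + 'j' + 'y' + 'l' = 'gizjyl'

gizjyl


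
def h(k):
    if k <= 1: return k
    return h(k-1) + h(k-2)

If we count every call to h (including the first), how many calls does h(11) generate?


Let C(n) = total calls for h(n)
C(0) = 1, C(1) = 1
C(2) = 1 + C(1) + C(0) = 1 + 1 + 1 = 3
C(3) = 1 + C(2) + C(1) = 1 + 3 + 1 = 5
C(4) = 1 + C(3) + C(2) = 1 + 5 + 3 = 9
C(5) = 1 + C(4) + C(3) = 1 + 9 + 5 = 15
C(6) = 1 + C(5) + C(4) = 1 + 15 + 9 = 25
C(7) = 1 + C(6) + C(5) = 1 + 25 + 15 = 41
C(8) = 1 + C(7) + C(6) = 1 + 41 + 25 = 67
C(9) = 1 + C(8) + C(7) = 1 + 67 + 41 = 109
C(10) = 1 + C(9) + C(8) = 1 + 109 + 67 = 177
C(11) = 1 + C(10) + C(9) = 1 + 177 + 109 = 287

287


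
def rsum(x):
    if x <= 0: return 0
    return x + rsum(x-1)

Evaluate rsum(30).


rsum(30)
= 30 + 29 + 28 + 27 + 26 + 25 + 24 + 23 + 22 + 21 + 20 + 19 + 18 + 17 + 16 + 15 + 14 + 13 + 12 + 11 + 10 + 9 + 8 + 7 + 6 + 5 + 4 + 3 + 2 + 1 + rsum(0)
= 30 + 29 + 28 + 27 + 26 + 25 + 24 + 23 + 22 + 21 + 20 + 19 + 18 + 17 + 16 + 15 + 14 + 13 + 12 + 11 + 10 + 9 + 8 + 7 + 6 + 5 + 4 + 3 + 2 + 1 + 0
= 465

465


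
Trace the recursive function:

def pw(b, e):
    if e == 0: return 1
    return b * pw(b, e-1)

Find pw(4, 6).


pw(4, 6)
= 4 * pw(4, 5)
= 4 * 4 * pw(4, 4)
= 4 * 4 * 4 * pw(4, 3)
= 4 * 4 * 4 * 4 * pw(4, 2)
= 4 * 4 * 4 * 4 * 4 * pw(4, 1)
= 4 * 4 * 4 * 4 * 4 * 4 * pw(4, 0)
= 4 * 4 * 4 * 4 * 4 * 4 * 1
= 4096

4096


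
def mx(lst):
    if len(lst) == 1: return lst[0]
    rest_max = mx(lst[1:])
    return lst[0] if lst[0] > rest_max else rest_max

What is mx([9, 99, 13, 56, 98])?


mx([9, 99, 13, 56, 98]): compare 9 with mx([99, 13, 56, 98])
mx([99, 13, 56, 98]): compare 99 with mx([13, 56, 98])
mx([13, 56, 98]): compare 13 with mx([56, 98])
mx([56, 98]): compare 56 with mx([98])
mx([98]) = 98  (base case)
Compare 56 with 98 -> 98
Compare 13 with 98 -> 98
Compare 99 with 98 -> 99
Compare 9 with 99 -> 99

99


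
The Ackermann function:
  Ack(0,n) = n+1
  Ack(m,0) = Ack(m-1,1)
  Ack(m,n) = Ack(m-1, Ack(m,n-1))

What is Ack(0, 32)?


Ack(0, 32) = 33
Result: Ack(0, 32) = 33

33


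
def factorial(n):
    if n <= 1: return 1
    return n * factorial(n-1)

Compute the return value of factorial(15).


factorial(15)
= 15 * factorial(14)
= 15 * 14 * factorial(13)
= 15 * 14 * 13 * factorial(12)
= 15 * 14 * 13 * 12 * factorial(11)
= 15 * 14 * 13 * 12 * 11 * factorial(10)
= 15 * 14 * 13 * 12 * 11 * 10 * factorial(9)
= 15 * 14 * 13 * 12 * 11 * 10 * 9 * factorial(8)
= 15 * 14 * 13 * 12 * 11 * 10 * 9 * 8 * factorial(7)
= 15 * 14 * 13 * 12 * 11 * 10 * 9 * 8 * 7 * factorial(6)
= 15 * 14 * 13 * 12 * 11 * 10 * 9 * 8 * 7 * 6 * factorial(5)
= 15 * 14 * 13 * 12 * 11 * 10 * 9 * 8 * 7 * 6 * 5 * factorial(4)
= 15 * 14 * 13 * 12 * 11 * 10 * 9 * 8 * 7 * 6 * 5 * 4 * factorial(3)
= 15 * 14 * 13 * 12 * 11 * 10 * 9 * 8 * 7 * 6 * 5 * 4 * 3 * factorial(2)
= 15 * 14 * 13 * 12 * 11 * 10 * 9 * 8 * 7 * 6 * 5 * 4 * 3 * 2 * factorial(1)
= 15 * 14 * 13 * 12 * 11 * 10 * 9 * 8 * 7 * 6 * 5 * 4 * 3 * 2 * 1
= 1307674368000

1307674368000


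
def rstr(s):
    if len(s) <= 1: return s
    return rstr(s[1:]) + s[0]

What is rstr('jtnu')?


rstr('jtnu') = rstr('tnu') + 'j'
rstr('tnu') = rstr('nu') + 't'
rstr('nu') = rstr('u') + 'n'
rstr('u') = 'u'  (base case)
Concatenating: 'u' + 'n' + 't' + 'j' = 'untj'

untj


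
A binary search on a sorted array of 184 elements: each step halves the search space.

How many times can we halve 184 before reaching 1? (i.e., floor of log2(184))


184 / 2 = 92
92 / 2 = 46
46 / 2 = 23
23 / 2 = 11
11 / 2 = 5
5 / 2 = 2
2 / 2 = 1
Reached 1 after 7 halvings

7


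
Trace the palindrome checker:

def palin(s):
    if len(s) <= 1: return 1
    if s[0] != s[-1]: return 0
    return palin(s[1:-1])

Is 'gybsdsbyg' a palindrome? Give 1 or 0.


palin('gybsdsbyg'): s[0]='g' == s[-1]='g' -> check palin('ybsdsby')
palin('ybsdsby'): s[0]='y' == s[-1]='y' -> check palin('bsdsb')
palin('bsdsb'): s[0]='b' == s[-1]='b' -> check palin('sds')
palin('sds'): s[0]='s' == s[-1]='s' -> check palin('d')
palin('d'): len <= 1 -> return 1  (base case)
Result: 1 (palindrome)

1


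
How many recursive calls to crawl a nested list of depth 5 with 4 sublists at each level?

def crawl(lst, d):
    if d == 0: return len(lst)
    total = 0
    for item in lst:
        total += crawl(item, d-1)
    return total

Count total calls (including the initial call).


At depth 0 (root): 1 call
At depth 1: each of 1 parents calls crawl on 4 children = 4 calls
At depth 2: each of 4 parents calls crawl on 4 children = 16 calls
At depth 3: each of 16 parents calls crawl on 4 children = 64 calls
At depth 4: each of 64 parents calls crawl on 4 children = 256 calls
At depth 5: each of 256 parents calls crawl on 4 children = 1024 calls
Total: 1 + 4 + 16 + 64 + 256 + 1024 = 1365

1365


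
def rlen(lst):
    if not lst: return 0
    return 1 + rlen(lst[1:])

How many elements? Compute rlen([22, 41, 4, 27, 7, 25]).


rlen([22, 41, 4, 27, 7, 25]) = 1 + rlen([41, 4, 27, 7, 25])
rlen([41, 4, 27, 7, 25]) = 1 + rlen([4, 27, 7, 25])
rlen([4, 27, 7, 25]) = 1 + rlen([27, 7, 25])
rlen([27, 7, 25]) = 1 + rlen([7, 25])
rlen([7, 25]) = 1 + rlen([25])
rlen([25]) = 1 + rlen([])
rlen([]) = 0  (base case)
Unwinding: 1 + 1 + 1 + 1 + 1 + 1 + 0 = 6

6


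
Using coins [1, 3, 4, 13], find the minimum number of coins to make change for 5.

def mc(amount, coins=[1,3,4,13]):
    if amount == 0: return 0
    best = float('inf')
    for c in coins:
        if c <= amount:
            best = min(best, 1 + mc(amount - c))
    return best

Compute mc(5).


Building up with DP:
mc(0) = 0
mc(1) = min(1+mc(0)=1+0=1) = 1
mc(2) = min(1+mc(1)=1+1=2) = 2
mc(3) = min(1+mc(2)=1+2=3, 1+mc(0)=1+0=1) = 1
mc(4) = min(1+mc(3)=1+1=2, 1+mc(1)=1+1=2, 1+mc(0)=1+0=1) = 1
mc(5) = min(1+mc(4)=1+1=2, 1+mc(2)=1+2=3, 1+mc(1)=1+1=2) = 2

2


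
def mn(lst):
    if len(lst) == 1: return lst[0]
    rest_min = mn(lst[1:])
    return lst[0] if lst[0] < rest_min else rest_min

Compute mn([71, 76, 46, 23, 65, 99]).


mn([71, 76, 46, 23, 65, 99]): compare 71 with mn([76, 46, 23, 65, 99])
mn([76, 46, 23, 65, 99]): compare 76 with mn([46, 23, 65, 99])
mn([46, 23, 65, 99]): compare 46 with mn([23, 65, 99])
mn([23, 65, 99]): compare 23 with mn([65, 99])
mn([65, 99]): compare 65 with mn([99])
mn([99]) = 99  (base case)
Compare 65 with 99 -> 65
Compare 23 with 65 -> 23
Compare 46 with 23 -> 23
Compare 76 with 23 -> 23
Compare 71 with 23 -> 23

23


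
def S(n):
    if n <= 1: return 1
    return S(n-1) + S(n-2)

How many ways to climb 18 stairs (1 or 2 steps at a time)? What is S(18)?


Building up from base cases:
S(0) = 1
S(1) = 1
S(2) = S(1) + S(0) = 1 + 1 = 2
S(3) = S(2) + S(1) = 2 + 1 = 3
S(4) = S(3) + S(2) = 3 + 2 = 5
S(5) = S(4) + S(3) = 5 + 3 = 8
S(6) = S(5) + S(4) = 8 + 5 = 13
S(7) = S(6) + S(5) = 13 + 8 = 21
S(8) = S(7) + S(6) = 21 + 13 = 34
S(9) = S(8) + S(7) = 34 + 21 = 55
S(10) = S(9) + S(8) = 55 + 34 = 89
S(11) = S(10) + S(9) = 89 + 55 = 144
S(12) = S(11) + S(10) = 144 + 89 = 233
S(13) = S(12) + S(11) = 233 + 144 = 377
S(14) = S(13) + S(12) = 377 + 233 = 610
S(15) = S(14) + S(13) = 610 + 377 = 987
S(16) = S(15) + S(14) = 987 + 610 = 1597
S(17) = S(16) + S(15) = 1597 + 987 = 2584
S(18) = S(17) + S(16) = 2584 + 1597 = 4181

4181


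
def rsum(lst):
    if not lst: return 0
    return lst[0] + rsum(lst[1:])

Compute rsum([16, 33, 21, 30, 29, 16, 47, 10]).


rsum([16, 33, 21, 30, 29, 16, 47, 10]) = 16 + rsum([33, 21, 30, 29, 16, 47, 10])
rsum([33, 21, 30, 29, 16, 47, 10]) = 33 + rsum([21, 30, 29, 16, 47, 10])
rsum([21, 30, 29, 16, 47, 10]) = 21 + rsum([30, 29, 16, 47, 10])
rsum([30, 29, 16, 47, 10]) = 30 + rsum([29, 16, 47, 10])
rsum([29, 16, 47, 10]) = 29 + rsum([16, 47, 10])
rsum([16, 47, 10]) = 16 + rsum([47, 10])
rsum([47, 10]) = 47 + rsum([10])
rsum([10]) = 10 + rsum([])
rsum([]) = 0  (base case)
Total: 16 + 33 + 21 + 30 + 29 + 16 + 47 + 10 + 0 = 202

202


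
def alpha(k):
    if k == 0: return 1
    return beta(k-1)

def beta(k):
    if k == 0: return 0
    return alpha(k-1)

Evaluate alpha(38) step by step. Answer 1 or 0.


alpha(38) = beta(37)
beta(37) = alpha(36)
alpha(36) = beta(35)
beta(35) = alpha(34)
alpha(34) = beta(33)
beta(33) = alpha(32)
alpha(32) = beta(31)
beta(31) = alpha(30)
alpha(30) = beta(29)
beta(29) = alpha(28)
alpha(28) = beta(27)
beta(27) = alpha(26)
alpha(26) = beta(25)
beta(25) = alpha(24)
alpha(24) = beta(23)
beta(23) = alpha(22)
alpha(22) = beta(21)
beta(21) = alpha(20)
alpha(20) = beta(19)
beta(19) = alpha(18)
alpha(18) = beta(17)
beta(17) = alpha(16)
alpha(16) = beta(15)
beta(15) = alpha(14)
alpha(14) = beta(13)
beta(13) = alpha(12)
alpha(12) = beta(11)
beta(11) = alpha(10)
alpha(10) = beta(9)
beta(9) = alpha(8)
alpha(8) = beta(7)
beta(7) = alpha(6)
alpha(6) = beta(5)
beta(5) = alpha(4)
alpha(4) = beta(3)
beta(3) = alpha(2)
alpha(2) = beta(1)
beta(1) = alpha(0)
alpha(0) = 1  (base case)
Result: 1

1


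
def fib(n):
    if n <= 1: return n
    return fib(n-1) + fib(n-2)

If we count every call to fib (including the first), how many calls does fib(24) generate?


Let C(n) = total calls for fib(n)
C(0) = 1, C(1) = 1
C(2) = 1 + C(1) + C(0) = 1 + 1 + 1 = 3
C(3) = 1 + C(2) + C(1) = 1 + 3 + 1 = 5
C(4) = 1 + C(3) + C(2) = 1 + 5 + 3 = 9
C(5) = 1 + C(4) + C(3) = 1 + 9 + 5 = 15
C(6) = 1 + C(5) + C(4) = 1 + 15 + 9 = 25
C(7) = 1 + C(6) + C(5) = 1 + 25 + 15 = 41
C(8) = 1 + C(7) + C(6) = 1 + 41 + 25 = 67
C(9) = 1 + C(8) + C(7) = 1 + 67 + 41 = 109
C(10) = 1 + C(9) + C(8) = 1 + 109 + 67 = 177
C(11) = 1 + C(10) + C(9) = 1 + 177 + 109 = 287
C(12) = 1 + C(11) + C(10) = 1 + 287 + 177 = 465
C(13) = 1 + C(12) + C(11) = 1 + 465 + 287 = 753
C(14) = 1 + C(13) + C(12) = 1 + 753 + 465 = 1219
C(15) = 1 + C(14) + C(13) = 1 + 1219 + 753 = 1973
C(16) = 1 + C(15) + C(14) = 1 + 1973 + 1219 = 3193
C(17) = 1 + C(16) + C(15) = 1 + 3193 + 1973 = 5167
C(18) = 1 + C(17) + C(16) = 1 + 5167 + 3193 = 8361
C(19) = 1 + C(18) + C(17) = 1 + 8361 + 5167 = 13529
C(20) = 1 + C(19) + C(18) = 1 + 13529 + 8361 = 21891
C(21) = 1 + C(20) + C(19) = 1 + 21891 + 13529 = 35421
C(22) = 1 + C(21) + C(20) = 1 + 35421 + 21891 = 57313
C(23) = 1 + C(22) + C(21) = 1 + 57313 + 35421 = 92735
C(24) = 1 + C(23) + C(22) = 1 + 92735 + 57313 = 150049

150049


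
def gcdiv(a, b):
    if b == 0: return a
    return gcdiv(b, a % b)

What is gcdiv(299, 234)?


gcdiv(299, 234) = gcdiv(234, 65)
gcdiv(234, 65) = gcdiv(65, 39)
gcdiv(65, 39) = gcdiv(39, 26)
gcdiv(39, 26) = gcdiv(26, 13)
gcdiv(26, 13) = gcdiv(13, 0)
gcdiv(13, 0) = 13  (base case)

13


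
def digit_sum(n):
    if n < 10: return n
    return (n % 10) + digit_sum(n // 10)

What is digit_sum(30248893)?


digit_sum(30248893) = 3 + digit_sum(3024889)
digit_sum(3024889) = 9 + digit_sum(302488)
digit_sum(302488) = 8 + digit_sum(30248)
digit_sum(30248) = 8 + digit_sum(3024)
digit_sum(3024) = 4 + digit_sum(302)
digit_sum(302) = 2 + digit_sum(30)
digit_sum(30) = 0 + digit_sum(3)
digit_sum(3) = 3  (base case)
Total: 3 + 9 + 8 + 8 + 4 + 2 + 0 + 3 = 37

37


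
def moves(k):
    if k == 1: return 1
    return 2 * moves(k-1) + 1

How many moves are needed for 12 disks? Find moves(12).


moves(12) = 2 * moves(11) + 1
moves(11) = 2 * moves(10) + 1
moves(10) = 2 * moves(9) + 1
moves(9) = 2 * moves(8) + 1
moves(8) = 2 * moves(7) + 1
moves(7) = 2 * moves(6) + 1
moves(6) = 2 * moves(5) + 1
moves(5) = 2 * moves(4) + 1
moves(4) = 2 * moves(3) + 1
moves(3) = 2 * moves(2) + 1
moves(2) = 2 * moves(1) + 1
moves(1) = 1  (base case)
moves(2) = 2 * 1 + 1 = 3
moves(3) = 2 * 3 + 1 = 7
moves(4) = 2 * 7 + 1 = 15
moves(5) = 2 * 15 + 1 = 31
moves(6) = 2 * 31 + 1 = 63
moves(7) = 2 * 63 + 1 = 127
moves(8) = 2 * 127 + 1 = 255
moves(9) = 2 * 255 + 1 = 511
moves(10) = 2 * 511 + 1 = 1023
moves(11) = 2 * 1023 + 1 = 2047
moves(12) = 2 * 2047 + 1 = 4095

4095


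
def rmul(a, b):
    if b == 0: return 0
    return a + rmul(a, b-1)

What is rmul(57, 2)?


rmul(57, 2) = 57 + rmul(57, 1)
rmul(57, 1) = 57 + rmul(57, 0)
rmul(57, 0) = 0  (base case)
Total: 57 + 57 + 0 = 114

114


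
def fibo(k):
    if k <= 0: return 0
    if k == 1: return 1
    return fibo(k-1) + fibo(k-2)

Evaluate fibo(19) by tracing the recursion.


Computing fibo(19) bottom-up:
fibo(0) = 0
fibo(1) = 1
fibo(2) = fibo(1) + fibo(0) = 1 + 0 = 1
fibo(3) = fibo(2) + fibo(1) = 1 + 1 = 2
fibo(4) = fibo(3) + fibo(2) = 2 + 1 = 3
fibo(5) = fibo(4) + fibo(3) = 3 + 2 = 5
fibo(6) = fibo(5) + fibo(4) = 5 + 3 = 8
fibo(7) = fibo(6) + fibo(5) = 8 + 5 = 13
fibo(8) = fibo(7) + fibo(6) = 13 + 8 = 21
fibo(9) = fibo(8) + fibo(7) = 21 + 13 = 34
fibo(10) = fibo(9) + fibo(8) = 34 + 21 = 55
fibo(11) = fibo(10) + fibo(9) = 55 + 34 = 89
fibo(12) = fibo(11) + fibo(10) = 89 + 55 = 144
fibo(13) = fibo(12) + fibo(11) = 144 + 89 = 233
fibo(14) = fibo(13) + fibo(12) = 233 + 144 = 377
fibo(15) = fibo(14) + fibo(13) = 377 + 233 = 610
fibo(16) = fibo(15) + fibo(14) = 610 + 377 = 987
fibo(17) = fibo(16) + fibo(15) = 987 + 610 = 1597
fibo(18) = fibo(17) + fibo(16) = 1597 + 987 = 2584
fibo(19) = fibo(18) + fibo(17) = 2584 + 1597 = 4181

4181


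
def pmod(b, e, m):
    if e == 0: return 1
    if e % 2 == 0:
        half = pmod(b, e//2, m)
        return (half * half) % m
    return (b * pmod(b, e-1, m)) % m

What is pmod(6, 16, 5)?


pmod(6, 16, 5): e is even, compute pmod(6, 8, 5)
  pmod(6, 8, 5): e is even, compute pmod(6, 4, 5)
    pmod(6, 4, 5): e is even, compute pmod(6, 2, 5)
      pmod(6, 2, 5): e is even, compute pmod(6, 1, 5)
        pmod(6, 1, 5): e is odd, compute pmod(6, 0, 5)
          pmod(6, 0, 5) = 1
        (6 * 1) % 5 = 1
      half=1, (1*1) % 5 = 1
    half=1, (1*1) % 5 = 1
  half=1, (1*1) % 5 = 1
half=1, (1*1) % 5 = 1

1


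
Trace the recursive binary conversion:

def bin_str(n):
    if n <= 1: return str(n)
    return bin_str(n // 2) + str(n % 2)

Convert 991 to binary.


bin_str(991) = bin_str(495) + '1'
bin_str(495) = bin_str(247) + '1'
bin_str(247) = bin_str(123) + '1'
bin_str(123) = bin_str(61) + '1'
bin_str(61) = bin_str(30) + '1'
bin_str(30) = bin_str(15) + '0'
bin_str(15) = bin_str(7) + '1'
bin_str(7) = bin_str(3) + '1'
bin_str(3) = bin_str(1) + '1'
bin_str(1) = '1'  (base case)
Concatenating: '1' + '1' + '1' + '1' + '0' + '1' + '1' + '1' + '1' + '1' = '1111011111'

1111011111


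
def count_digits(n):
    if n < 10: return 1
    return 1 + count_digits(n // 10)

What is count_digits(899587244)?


count_digits(899587244) = 1 + count_digits(89958724)
count_digits(89958724) = 1 + count_digits(8995872)
count_digits(8995872) = 1 + count_digits(899587)
count_digits(899587) = 1 + count_digits(89958)
count_digits(89958) = 1 + count_digits(8995)
count_digits(8995) = 1 + count_digits(899)
count_digits(899) = 1 + count_digits(89)
count_digits(89) = 1 + count_digits(8)
count_digits(8) = 1  (base case: 8 < 10)
Unwinding: 1 + 1 + 1 + 1 + 1 + 1 + 1 + 1 + 1 = 9

9


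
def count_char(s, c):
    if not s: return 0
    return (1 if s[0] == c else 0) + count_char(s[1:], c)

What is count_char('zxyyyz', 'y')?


s[0]='z' != 'y' -> 0
s[0]='x' != 'y' -> 0
s[0]='y' == 'y' -> 1
s[0]='y' == 'y' -> 1
s[0]='y' == 'y' -> 1
s[0]='z' != 'y' -> 0
Sum: 0 + 0 + 1 + 1 + 1 + 0 = 3

3


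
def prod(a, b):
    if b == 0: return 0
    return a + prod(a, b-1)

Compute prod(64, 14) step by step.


prod(64, 14) = 64 + prod(64, 13)
prod(64, 13) = 64 + prod(64, 12)
prod(64, 12) = 64 + prod(64, 11)
prod(64, 11) = 64 + prod(64, 10)
prod(64, 10) = 64 + prod(64, 9)
prod(64, 9) = 64 + prod(64, 8)
prod(64, 8) = 64 + prod(64, 7)
prod(64, 7) = 64 + prod(64, 6)
prod(64, 6) = 64 + prod(64, 5)
prod(64, 5) = 64 + prod(64, 4)
prod(64, 4) = 64 + prod(64, 3)
prod(64, 3) = 64 + prod(64, 2)
prod(64, 2) = 64 + prod(64, 1)
prod(64, 1) = 64 + prod(64, 0)
prod(64, 0) = 0  (base case)
Total: 64 + 64 + 64 + 64 + 64 + 64 + 64 + 64 + 64 + 64 + 64 + 64 + 64 + 64 + 0 = 896

896


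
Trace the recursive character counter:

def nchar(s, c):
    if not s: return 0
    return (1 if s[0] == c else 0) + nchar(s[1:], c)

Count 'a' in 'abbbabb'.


s[0]='a' == 'a' -> 1
s[0]='b' != 'a' -> 0
s[0]='b' != 'a' -> 0
s[0]='b' != 'a' -> 0
s[0]='a' == 'a' -> 1
s[0]='b' != 'a' -> 0
s[0]='b' != 'a' -> 0
Sum: 1 + 0 + 0 + 0 + 1 + 0 + 0 = 2

2


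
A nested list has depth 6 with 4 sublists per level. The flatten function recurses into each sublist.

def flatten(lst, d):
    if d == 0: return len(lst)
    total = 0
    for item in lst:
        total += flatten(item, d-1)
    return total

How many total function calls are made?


At depth 0 (root): 1 call
At depth 1: each of 1 parents calls flatten on 4 children = 4 calls
At depth 2: each of 4 parents calls flatten on 4 children = 16 calls
At depth 3: each of 16 parents calls flatten on 4 children = 64 calls
At depth 4: each of 64 parents calls flatten on 4 children = 256 calls
At depth 5: each of 256 parents calls flatten on 4 children = 1024 calls
At depth 6: each of 1024 parents calls flatten on 4 children = 4096 calls
Total: 1 + 4 + 16 + 64 + 256 + 1024 + 4096 = 5461

5461


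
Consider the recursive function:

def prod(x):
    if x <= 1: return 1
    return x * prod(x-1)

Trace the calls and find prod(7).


prod(7)
= 7 * prod(6)
= 7 * 6 * prod(5)
= 7 * 6 * 5 * prod(4)
= 7 * 6 * 5 * 4 * prod(3)
= 7 * 6 * 5 * 4 * 3 * prod(2)
= 7 * 6 * 5 * 4 * 3 * 2 * prod(1)
= 7 * 6 * 5 * 4 * 3 * 2 * 1
= 5040

5040


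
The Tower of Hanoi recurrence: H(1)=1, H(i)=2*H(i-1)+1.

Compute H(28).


H(28) = 2 * H(27) + 1
H(27) = 2 * H(26) + 1
H(26) = 2 * H(25) + 1
H(25) = 2 * H(24) + 1
H(24) = 2 * H(23) + 1
H(23) = 2 * H(22) + 1
H(22) = 2 * H(21) + 1
H(21) = 2 * H(20) + 1
H(20) = 2 * H(19) + 1
H(19) = 2 * H(18) + 1
H(18) = 2 * H(17) + 1
H(17) = 2 * H(16) + 1
H(16) = 2 * H(15) + 1
H(15) = 2 * H(14) + 1
H(14) = 2 * H(13) + 1
H(13) = 2 * H(12) + 1
H(12) = 2 * H(11) + 1
H(11) = 2 * H(10) + 1
H(10) = 2 * H(9) + 1
H(9) = 2 * H(8) + 1
H(8) = 2 * H(7) + 1
H(7) = 2 * H(6) + 1
H(6) = 2 * H(5) + 1
H(5) = 2 * H(4) + 1
H(4) = 2 * H(3) + 1
H(3) = 2 * H(2) + 1
H(2) = 2 * H(1) + 1
H(1) = 1  (base case)
H(2) = 2 * 1 + 1 = 3
H(3) = 2 * 3 + 1 = 7
H(4) = 2 * 7 + 1 = 15
H(5) = 2 * 15 + 1 = 31
H(6) = 2 * 31 + 1 = 63
H(7) = 2 * 63 + 1 = 127
H(8) = 2 * 127 + 1 = 255
H(9) = 2 * 255 + 1 = 511
H(10) = 2 * 511 + 1 = 1023
H(11) = 2 * 1023 + 1 = 2047
H(12) = 2 * 2047 + 1 = 4095
H(13) = 2 * 4095 + 1 = 8191
H(14) = 2 * 8191 + 1 = 16383
H(15) = 2 * 16383 + 1 = 32767
H(16) = 2 * 32767 + 1 = 65535
H(17) = 2 * 65535 + 1 = 131071
H(18) = 2 * 131071 + 1 = 262143
H(19) = 2 * 262143 + 1 = 524287
H(20) = 2 * 524287 + 1 = 1048575
H(21) = 2 * 1048575 + 1 = 2097151
H(22) = 2 * 2097151 + 1 = 4194303
H(23) = 2 * 4194303 + 1 = 8388607
H(24) = 2 * 8388607 + 1 = 16777215
H(25) = 2 * 16777215 + 1 = 33554431
H(26) = 2 * 33554431 + 1 = 67108863
H(27) = 2 * 67108863 + 1 = 134217727
H(28) = 2 * 134217727 + 1 = 268435455

268435455


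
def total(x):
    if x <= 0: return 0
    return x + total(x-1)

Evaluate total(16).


total(16)
= 16 + 15 + 14 + 13 + 12 + 11 + 10 + 9 + 8 + 7 + 6 + 5 + 4 + 3 + 2 + 1 + total(0)
= 16 + 15 + 14 + 13 + 12 + 11 + 10 + 9 + 8 + 7 + 6 + 5 + 4 + 3 + 2 + 1 + 0
= 136

136


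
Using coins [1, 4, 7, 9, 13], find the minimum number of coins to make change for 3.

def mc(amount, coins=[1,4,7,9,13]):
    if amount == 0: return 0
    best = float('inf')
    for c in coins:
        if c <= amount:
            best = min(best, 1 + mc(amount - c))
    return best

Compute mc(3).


Building up with DP:
mc(0) = 0
mc(1) = min(1+mc(0)=1+0=1) = 1
mc(2) = min(1+mc(1)=1+1=2) = 2
mc(3) = min(1+mc(2)=1+2=3) = 3

3


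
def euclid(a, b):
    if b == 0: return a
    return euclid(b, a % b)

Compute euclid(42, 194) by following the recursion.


euclid(42, 194) = euclid(194, 42)
euclid(194, 42) = euclid(42, 26)
euclid(42, 26) = euclid(26, 16)
euclid(26, 16) = euclid(16, 10)
euclid(16, 10) = euclid(10, 6)
euclid(10, 6) = euclid(6, 4)
euclid(6, 4) = euclid(4, 2)
euclid(4, 2) = euclid(2, 0)
euclid(2, 0) = 2  (base case)

2


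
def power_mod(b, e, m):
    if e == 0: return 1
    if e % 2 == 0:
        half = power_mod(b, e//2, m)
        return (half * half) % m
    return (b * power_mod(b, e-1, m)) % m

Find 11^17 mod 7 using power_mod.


power_mod(11, 17, 7): e is odd, compute power_mod(11, 16, 7)
  power_mod(11, 16, 7): e is even, compute power_mod(11, 8, 7)
    power_mod(11, 8, 7): e is even, compute power_mod(11, 4, 7)
      power_mod(11, 4, 7): e is even, compute power_mod(11, 2, 7)
        power_mod(11, 2, 7): e is even, compute power_mod(11, 1, 7)
          power_mod(11, 1, 7): e is odd, compute power_mod(11, 0, 7)
          power_mod(11, 0, 7) = 1
          (11 * 1) % 7 = 4
        half=4, (4*4) % 7 = 2
      half=2, (2*2) % 7 = 4
    half=4, (4*4) % 7 = 2
  half=2, (2*2) % 7 = 4
(11 * 4) % 7 = 2

2


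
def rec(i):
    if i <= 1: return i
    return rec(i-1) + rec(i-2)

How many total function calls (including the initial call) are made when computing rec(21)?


Let C(n) = total calls for rec(n)
C(0) = 1, C(1) = 1
C(2) = 1 + C(1) + C(0) = 1 + 1 + 1 = 3
C(3) = 1 + C(2) + C(1) = 1 + 3 + 1 = 5
C(4) = 1 + C(3) + C(2) = 1 + 5 + 3 = 9
C(5) = 1 + C(4) + C(3) = 1 + 9 + 5 = 15
C(6) = 1 + C(5) + C(4) = 1 + 15 + 9 = 25
C(7) = 1 + C(6) + C(5) = 1 + 25 + 15 = 41
C(8) = 1 + C(7) + C(6) = 1 + 41 + 25 = 67
C(9) = 1 + C(8) + C(7) = 1 + 67 + 41 = 109
C(10) = 1 + C(9) + C(8) = 1 + 109 + 67 = 177
C(11) = 1 + C(10) + C(9) = 1 + 177 + 109 = 287
C(12) = 1 + C(11) + C(10) = 1 + 287 + 177 = 465
C(13) = 1 + C(12) + C(11) = 1 + 465 + 287 = 753
C(14) = 1 + C(13) + C(12) = 1 + 753 + 465 = 1219
C(15) = 1 + C(14) + C(13) = 1 + 1219 + 753 = 1973
C(16) = 1 + C(15) + C(14) = 1 + 1973 + 1219 = 3193
C(17) = 1 + C(16) + C(15) = 1 + 3193 + 1973 = 5167
C(18) = 1 + C(17) + C(16) = 1 + 5167 + 3193 = 8361
C(19) = 1 + C(18) + C(17) = 1 + 8361 + 5167 = 13529
C(20) = 1 + C(19) + C(18) = 1 + 13529 + 8361 = 21891
C(21) = 1 + C(20) + C(19) = 1 + 21891 + 13529 = 35421

35421


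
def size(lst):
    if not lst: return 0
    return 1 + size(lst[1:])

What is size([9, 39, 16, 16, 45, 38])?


size([9, 39, 16, 16, 45, 38]) = 1 + size([39, 16, 16, 45, 38])
size([39, 16, 16, 45, 38]) = 1 + size([16, 16, 45, 38])
size([16, 16, 45, 38]) = 1 + size([16, 45, 38])
size([16, 45, 38]) = 1 + size([45, 38])
size([45, 38]) = 1 + size([38])
size([38]) = 1 + size([])
size([]) = 0  (base case)
Unwinding: 1 + 1 + 1 + 1 + 1 + 1 + 0 = 6

6


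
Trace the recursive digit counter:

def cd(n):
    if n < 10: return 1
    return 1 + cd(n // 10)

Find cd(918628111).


cd(918628111) = 1 + cd(91862811)
cd(91862811) = 1 + cd(9186281)
cd(9186281) = 1 + cd(918628)
cd(918628) = 1 + cd(91862)
cd(91862) = 1 + cd(9186)
cd(9186) = 1 + cd(918)
cd(918) = 1 + cd(91)
cd(91) = 1 + cd(9)
cd(9) = 1  (base case: 9 < 10)
Unwinding: 1 + 1 + 1 + 1 + 1 + 1 + 1 + 1 + 1 = 9

9


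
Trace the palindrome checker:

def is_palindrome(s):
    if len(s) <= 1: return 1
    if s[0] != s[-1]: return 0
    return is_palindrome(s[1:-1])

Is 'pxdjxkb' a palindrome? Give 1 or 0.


is_palindrome('pxdjxkb'): s[0]='p' != s[-1]='b' -> return 0
Result: 0 (not a palindrome)

0


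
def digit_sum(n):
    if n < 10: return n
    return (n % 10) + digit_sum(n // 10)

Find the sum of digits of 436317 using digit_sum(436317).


digit_sum(436317) = 7 + digit_sum(43631)
digit_sum(43631) = 1 + digit_sum(4363)
digit_sum(4363) = 3 + digit_sum(436)
digit_sum(436) = 6 + digit_sum(43)
digit_sum(43) = 3 + digit_sum(4)
digit_sum(4) = 4  (base case)
Total: 7 + 1 + 3 + 6 + 3 + 4 = 24

24


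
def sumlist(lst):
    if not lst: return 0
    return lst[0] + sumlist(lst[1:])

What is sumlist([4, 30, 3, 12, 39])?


sumlist([4, 30, 3, 12, 39]) = 4 + sumlist([30, 3, 12, 39])
sumlist([30, 3, 12, 39]) = 30 + sumlist([3, 12, 39])
sumlist([3, 12, 39]) = 3 + sumlist([12, 39])
sumlist([12, 39]) = 12 + sumlist([39])
sumlist([39]) = 39 + sumlist([])
sumlist([]) = 0  (base case)
Total: 4 + 30 + 3 + 12 + 39 + 0 = 88

88


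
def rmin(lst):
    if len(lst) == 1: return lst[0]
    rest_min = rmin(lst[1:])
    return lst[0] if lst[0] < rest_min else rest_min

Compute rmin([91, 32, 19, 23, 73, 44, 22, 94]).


rmin([91, 32, 19, 23, 73, 44, 22, 94]): compare 91 with rmin([32, 19, 23, 73, 44, 22, 94])
rmin([32, 19, 23, 73, 44, 22, 94]): compare 32 with rmin([19, 23, 73, 44, 22, 94])
rmin([19, 23, 73, 44, 22, 94]): compare 19 with rmin([23, 73, 44, 22, 94])
rmin([23, 73, 44, 22, 94]): compare 23 with rmin([73, 44, 22, 94])
rmin([73, 44, 22, 94]): compare 73 with rmin([44, 22, 94])
rmin([44, 22, 94]): compare 44 with rmin([22, 94])
rmin([22, 94]): compare 22 with rmin([94])
rmin([94]) = 94  (base case)
Compare 22 with 94 -> 22
Compare 44 with 22 -> 22
Compare 73 with 22 -> 22
Compare 23 with 22 -> 22
Compare 19 with 22 -> 19
Compare 32 with 19 -> 19
Compare 91 with 19 -> 19

19


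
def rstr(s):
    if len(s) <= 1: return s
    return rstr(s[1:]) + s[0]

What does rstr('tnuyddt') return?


rstr('tnuyddt') = rstr('nuyddt') + 't'
rstr('nuyddt') = rstr('uyddt') + 'n'
rstr('uyddt') = rstr('yddt') + 'u'
rstr('yddt') = rstr('ddt') + 'y'
rstr('ddt') = rstr('dt') + 'd'
rstr('dt') = rstr('t') + 'd'
rstr('t') = 't'  (base case)
Concatenating: 't' + 'd' + 'd' + 'y' + 'u' + 'n' + 't' = 'tddyunt'

tddyunt


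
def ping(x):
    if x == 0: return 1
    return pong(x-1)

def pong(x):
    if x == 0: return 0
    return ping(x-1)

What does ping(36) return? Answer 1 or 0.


ping(36) = pong(35)
pong(35) = ping(34)
ping(34) = pong(33)
pong(33) = ping(32)
ping(32) = pong(31)
pong(31) = ping(30)
ping(30) = pong(29)
pong(29) = ping(28)
ping(28) = pong(27)
pong(27) = ping(26)
ping(26) = pong(25)
pong(25) = ping(24)
ping(24) = pong(23)
pong(23) = ping(22)
ping(22) = pong(21)
pong(21) = ping(20)
ping(20) = pong(19)
pong(19) = ping(18)
ping(18) = pong(17)
pong(17) = ping(16)
ping(16) = pong(15)
pong(15) = ping(14)
ping(14) = pong(13)
pong(13) = ping(12)
ping(12) = pong(11)
pong(11) = ping(10)
ping(10) = pong(9)
pong(9) = ping(8)
ping(8) = pong(7)
pong(7) = ping(6)
ping(6) = pong(5)
pong(5) = ping(4)
ping(4) = pong(3)
pong(3) = ping(2)
ping(2) = pong(1)
pong(1) = ping(0)
ping(0) = 1  (base case)
Result: 1

1
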